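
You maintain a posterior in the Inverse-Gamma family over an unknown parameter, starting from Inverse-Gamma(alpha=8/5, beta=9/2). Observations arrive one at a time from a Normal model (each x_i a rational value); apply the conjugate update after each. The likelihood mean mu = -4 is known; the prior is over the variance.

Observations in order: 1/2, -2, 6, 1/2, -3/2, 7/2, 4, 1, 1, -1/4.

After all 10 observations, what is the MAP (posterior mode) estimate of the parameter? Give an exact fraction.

obs 1: x=1/2 → posterior Inverse-Gamma(21/10, 117/8)
obs 2: x=-2 → posterior Inverse-Gamma(13/5, 133/8)
obs 3: x=6 → posterior Inverse-Gamma(31/10, 533/8)
obs 4: x=1/2 → posterior Inverse-Gamma(18/5, 307/4)
obs 5: x=-3/2 → posterior Inverse-Gamma(41/10, 639/8)
obs 6: x=7/2 → posterior Inverse-Gamma(23/5, 108)
obs 7: x=4 → posterior Inverse-Gamma(51/10, 140)
obs 8: x=1 → posterior Inverse-Gamma(28/5, 305/2)
obs 9: x=1 → posterior Inverse-Gamma(61/10, 165)
obs 10: x=-1/4 → posterior Inverse-Gamma(33/5, 5505/32)

27525/1216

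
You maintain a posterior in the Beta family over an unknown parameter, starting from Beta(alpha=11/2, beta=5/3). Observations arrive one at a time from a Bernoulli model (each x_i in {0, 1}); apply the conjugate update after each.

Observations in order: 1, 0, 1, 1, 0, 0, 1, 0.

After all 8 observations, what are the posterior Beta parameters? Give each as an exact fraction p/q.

alpha=19/2, beta=17/3

obs 1: x=1 → posterior Beta(13/2, 5/3)
obs 2: x=0 → posterior Beta(13/2, 8/3)
obs 3: x=1 → posterior Beta(15/2, 8/3)
obs 4: x=1 → posterior Beta(17/2, 8/3)
obs 5: x=0 → posterior Beta(17/2, 11/3)
obs 6: x=0 → posterior Beta(17/2, 14/3)
obs 7: x=1 → posterior Beta(19/2, 14/3)
obs 8: x=0 → posterior Beta(19/2, 17/3)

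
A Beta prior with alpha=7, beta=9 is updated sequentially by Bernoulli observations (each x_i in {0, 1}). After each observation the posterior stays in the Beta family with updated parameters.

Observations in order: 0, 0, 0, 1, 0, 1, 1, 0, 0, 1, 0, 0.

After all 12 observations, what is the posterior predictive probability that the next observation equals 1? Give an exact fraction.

11/28

obs 1: x=0 → posterior Beta(7, 10)
obs 2: x=0 → posterior Beta(7, 11)
obs 3: x=0 → posterior Beta(7, 12)
obs 4: x=1 → posterior Beta(8, 12)
obs 5: x=0 → posterior Beta(8, 13)
obs 6: x=1 → posterior Beta(9, 13)
obs 7: x=1 → posterior Beta(10, 13)
obs 8: x=0 → posterior Beta(10, 14)
obs 9: x=0 → posterior Beta(10, 15)
obs 10: x=1 → posterior Beta(11, 15)
obs 11: x=0 → posterior Beta(11, 16)
obs 12: x=0 → posterior Beta(11, 17)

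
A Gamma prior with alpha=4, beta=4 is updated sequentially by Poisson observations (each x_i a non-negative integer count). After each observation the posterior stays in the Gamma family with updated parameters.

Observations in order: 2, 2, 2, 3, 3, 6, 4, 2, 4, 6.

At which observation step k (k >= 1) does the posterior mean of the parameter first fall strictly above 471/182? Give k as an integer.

obs 1: x=2 → posterior Gamma(6, 5)
obs 2: x=2 → posterior Gamma(8, 6)
obs 3: x=2 → posterior Gamma(10, 7)
obs 4: x=3 → posterior Gamma(13, 8)
obs 5: x=3 → posterior Gamma(16, 9)
obs 6: x=6 → posterior Gamma(22, 10)
obs 7: x=4 → posterior Gamma(26, 11)
obs 8: x=2 → posterior Gamma(28, 12)
obs 9: x=4 → posterior Gamma(32, 13)
obs 10: x=6 → posterior Gamma(38, 14)

k = 10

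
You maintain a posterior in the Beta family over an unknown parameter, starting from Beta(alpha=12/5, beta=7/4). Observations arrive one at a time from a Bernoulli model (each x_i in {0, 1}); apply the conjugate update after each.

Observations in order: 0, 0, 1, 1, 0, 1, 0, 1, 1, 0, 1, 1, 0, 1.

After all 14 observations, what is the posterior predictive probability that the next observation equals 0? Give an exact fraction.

obs 1: x=0 → posterior Beta(12/5, 11/4)
obs 2: x=0 → posterior Beta(12/5, 15/4)
obs 3: x=1 → posterior Beta(17/5, 15/4)
obs 4: x=1 → posterior Beta(22/5, 15/4)
obs 5: x=0 → posterior Beta(22/5, 19/4)
obs 6: x=1 → posterior Beta(27/5, 19/4)
obs 7: x=0 → posterior Beta(27/5, 23/4)
obs 8: x=1 → posterior Beta(32/5, 23/4)
obs 9: x=1 → posterior Beta(37/5, 23/4)
obs 10: x=0 → posterior Beta(37/5, 27/4)
obs 11: x=1 → posterior Beta(42/5, 27/4)
obs 12: x=1 → posterior Beta(47/5, 27/4)
obs 13: x=0 → posterior Beta(47/5, 31/4)
obs 14: x=1 → posterior Beta(52/5, 31/4)

155/363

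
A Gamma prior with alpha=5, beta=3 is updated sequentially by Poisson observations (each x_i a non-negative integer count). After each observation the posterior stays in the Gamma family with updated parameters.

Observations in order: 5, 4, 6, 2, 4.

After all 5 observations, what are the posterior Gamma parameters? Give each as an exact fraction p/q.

alpha=26, beta=8

obs 1: x=5 → posterior Gamma(10, 4)
obs 2: x=4 → posterior Gamma(14, 5)
obs 3: x=6 → posterior Gamma(20, 6)
obs 4: x=2 → posterior Gamma(22, 7)
obs 5: x=4 → posterior Gamma(26, 8)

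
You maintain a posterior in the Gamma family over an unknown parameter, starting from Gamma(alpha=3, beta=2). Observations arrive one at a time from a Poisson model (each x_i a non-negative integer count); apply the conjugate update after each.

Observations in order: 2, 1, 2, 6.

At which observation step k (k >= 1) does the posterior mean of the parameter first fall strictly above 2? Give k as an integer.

obs 1: x=2 → posterior Gamma(5, 3)
obs 2: x=1 → posterior Gamma(6, 4)
obs 3: x=2 → posterior Gamma(8, 5)
obs 4: x=6 → posterior Gamma(14, 6)

k = 4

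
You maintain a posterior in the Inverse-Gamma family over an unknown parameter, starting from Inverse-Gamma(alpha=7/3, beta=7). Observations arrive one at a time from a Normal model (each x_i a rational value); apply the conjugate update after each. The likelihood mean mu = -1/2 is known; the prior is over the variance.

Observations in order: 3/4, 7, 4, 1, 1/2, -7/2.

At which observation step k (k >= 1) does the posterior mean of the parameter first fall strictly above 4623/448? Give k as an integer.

k = 2

obs 1: x=3/4 → posterior Inverse-Gamma(17/6, 249/32)
obs 2: x=7 → posterior Inverse-Gamma(10/3, 1149/32)
obs 3: x=4 → posterior Inverse-Gamma(23/6, 1473/32)
obs 4: x=1 → posterior Inverse-Gamma(13/3, 1509/32)
obs 5: x=1/2 → posterior Inverse-Gamma(29/6, 1525/32)
obs 6: x=-7/2 → posterior Inverse-Gamma(16/3, 1669/32)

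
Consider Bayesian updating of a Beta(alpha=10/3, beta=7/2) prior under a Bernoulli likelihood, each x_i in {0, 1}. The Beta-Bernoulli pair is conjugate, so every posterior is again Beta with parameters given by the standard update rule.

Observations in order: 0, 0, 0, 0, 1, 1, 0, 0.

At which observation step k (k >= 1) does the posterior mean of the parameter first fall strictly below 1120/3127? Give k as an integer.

k = 3

obs 1: x=0 → posterior Beta(10/3, 9/2)
obs 2: x=0 → posterior Beta(10/3, 11/2)
obs 3: x=0 → posterior Beta(10/3, 13/2)
obs 4: x=0 → posterior Beta(10/3, 15/2)
obs 5: x=1 → posterior Beta(13/3, 15/2)
obs 6: x=1 → posterior Beta(16/3, 15/2)
obs 7: x=0 → posterior Beta(16/3, 17/2)
obs 8: x=0 → posterior Beta(16/3, 19/2)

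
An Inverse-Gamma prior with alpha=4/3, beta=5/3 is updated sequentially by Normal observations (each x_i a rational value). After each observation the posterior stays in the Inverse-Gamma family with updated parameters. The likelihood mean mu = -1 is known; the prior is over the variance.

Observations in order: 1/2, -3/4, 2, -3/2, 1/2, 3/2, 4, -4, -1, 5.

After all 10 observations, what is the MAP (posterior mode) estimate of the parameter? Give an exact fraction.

obs 1: x=1/2 → posterior Inverse-Gamma(11/6, 67/24)
obs 2: x=-3/4 → posterior Inverse-Gamma(7/3, 271/96)
obs 3: x=2 → posterior Inverse-Gamma(17/6, 703/96)
obs 4: x=-3/2 → posterior Inverse-Gamma(10/3, 715/96)
obs 5: x=1/2 → posterior Inverse-Gamma(23/6, 823/96)
obs 6: x=3/2 → posterior Inverse-Gamma(13/3, 1123/96)
obs 7: x=4 → posterior Inverse-Gamma(29/6, 2323/96)
obs 8: x=-4 → posterior Inverse-Gamma(16/3, 2755/96)
obs 9: x=-1 → posterior Inverse-Gamma(35/6, 2755/96)
obs 10: x=5 → posterior Inverse-Gamma(19/3, 4483/96)

4483/704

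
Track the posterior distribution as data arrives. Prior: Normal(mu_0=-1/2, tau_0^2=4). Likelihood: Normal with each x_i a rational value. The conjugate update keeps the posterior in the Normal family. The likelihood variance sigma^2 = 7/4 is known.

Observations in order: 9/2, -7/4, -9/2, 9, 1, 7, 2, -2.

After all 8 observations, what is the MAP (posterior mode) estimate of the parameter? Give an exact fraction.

obs 1: x=9/2 → posterior Normal(137/46, 28/23)
obs 2: x=-7/4 → posterior Normal(27/26, 28/39)
obs 3: x=-9/2 → posterior Normal(-63/110, 28/55)
obs 4: x=9 → posterior Normal(225/142, 28/71)
obs 5: x=1 → posterior Normal(257/174, 28/87)
obs 6: x=7 → posterior Normal(481/206, 28/103)
obs 7: x=2 → posterior Normal(545/238, 4/17)
obs 8: x=-2 → posterior Normal(481/270, 28/135)

481/270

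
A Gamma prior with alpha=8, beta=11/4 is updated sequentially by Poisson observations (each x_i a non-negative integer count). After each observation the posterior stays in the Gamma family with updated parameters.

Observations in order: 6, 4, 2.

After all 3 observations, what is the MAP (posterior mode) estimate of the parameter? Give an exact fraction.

76/23

obs 1: x=6 → posterior Gamma(14, 15/4)
obs 2: x=4 → posterior Gamma(18, 19/4)
obs 3: x=2 → posterior Gamma(20, 23/4)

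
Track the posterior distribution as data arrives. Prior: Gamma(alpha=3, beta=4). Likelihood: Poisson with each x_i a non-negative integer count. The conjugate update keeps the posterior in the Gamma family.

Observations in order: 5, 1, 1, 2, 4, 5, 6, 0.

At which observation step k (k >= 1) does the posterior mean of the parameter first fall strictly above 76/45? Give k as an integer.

obs 1: x=5 → posterior Gamma(8, 5)
obs 2: x=1 → posterior Gamma(9, 6)
obs 3: x=1 → posterior Gamma(10, 7)
obs 4: x=2 → posterior Gamma(12, 8)
obs 5: x=4 → posterior Gamma(16, 9)
obs 6: x=5 → posterior Gamma(21, 10)
obs 7: x=6 → posterior Gamma(27, 11)
obs 8: x=0 → posterior Gamma(27, 12)

k = 5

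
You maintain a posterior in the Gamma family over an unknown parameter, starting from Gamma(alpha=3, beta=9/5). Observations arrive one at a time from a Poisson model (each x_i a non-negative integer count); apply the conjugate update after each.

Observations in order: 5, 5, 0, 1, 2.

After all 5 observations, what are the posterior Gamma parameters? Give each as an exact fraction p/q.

obs 1: x=5 → posterior Gamma(8, 14/5)
obs 2: x=5 → posterior Gamma(13, 19/5)
obs 3: x=0 → posterior Gamma(13, 24/5)
obs 4: x=1 → posterior Gamma(14, 29/5)
obs 5: x=2 → posterior Gamma(16, 34/5)

alpha=16, beta=34/5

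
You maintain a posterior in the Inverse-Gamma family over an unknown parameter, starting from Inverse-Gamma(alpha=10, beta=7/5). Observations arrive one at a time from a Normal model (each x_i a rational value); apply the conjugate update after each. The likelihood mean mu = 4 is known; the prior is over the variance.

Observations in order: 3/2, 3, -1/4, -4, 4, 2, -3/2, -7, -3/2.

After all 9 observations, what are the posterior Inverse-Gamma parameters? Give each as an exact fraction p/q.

alpha=29/2, beta=22209/160

obs 1: x=3/2 → posterior Inverse-Gamma(21/2, 181/40)
obs 2: x=3 → posterior Inverse-Gamma(11, 201/40)
obs 3: x=-1/4 → posterior Inverse-Gamma(23/2, 2249/160)
obs 4: x=-4 → posterior Inverse-Gamma(12, 7369/160)
obs 5: x=4 → posterior Inverse-Gamma(25/2, 7369/160)
obs 6: x=2 → posterior Inverse-Gamma(13, 7689/160)
obs 7: x=-3/2 → posterior Inverse-Gamma(27/2, 10109/160)
obs 8: x=-7 → posterior Inverse-Gamma(14, 19789/160)
obs 9: x=-3/2 → posterior Inverse-Gamma(29/2, 22209/160)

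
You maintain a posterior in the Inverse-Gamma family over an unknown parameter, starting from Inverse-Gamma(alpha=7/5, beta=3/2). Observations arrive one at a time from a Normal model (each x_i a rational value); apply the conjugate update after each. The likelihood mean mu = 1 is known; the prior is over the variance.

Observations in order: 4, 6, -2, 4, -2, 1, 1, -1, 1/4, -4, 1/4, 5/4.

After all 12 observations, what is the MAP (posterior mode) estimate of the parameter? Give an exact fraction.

7535/1344

obs 1: x=4 → posterior Inverse-Gamma(19/10, 6)
obs 2: x=6 → posterior Inverse-Gamma(12/5, 37/2)
obs 3: x=-2 → posterior Inverse-Gamma(29/10, 23)
obs 4: x=4 → posterior Inverse-Gamma(17/5, 55/2)
obs 5: x=-2 → posterior Inverse-Gamma(39/10, 32)
obs 6: x=1 → posterior Inverse-Gamma(22/5, 32)
obs 7: x=1 → posterior Inverse-Gamma(49/10, 32)
obs 8: x=-1 → posterior Inverse-Gamma(27/5, 34)
obs 9: x=1/4 → posterior Inverse-Gamma(59/10, 1097/32)
obs 10: x=-4 → posterior Inverse-Gamma(32/5, 1497/32)
obs 11: x=1/4 → posterior Inverse-Gamma(69/10, 753/16)
obs 12: x=5/4 → posterior Inverse-Gamma(37/5, 1507/32)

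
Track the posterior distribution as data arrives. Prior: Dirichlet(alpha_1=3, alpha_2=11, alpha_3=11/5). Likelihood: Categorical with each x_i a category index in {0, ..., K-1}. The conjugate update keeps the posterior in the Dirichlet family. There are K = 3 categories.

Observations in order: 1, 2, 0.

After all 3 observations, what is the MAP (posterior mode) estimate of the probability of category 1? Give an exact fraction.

obs 1: x=1 → posterior Dirichlet(3, 12, 11/5)
obs 2: x=2 → posterior Dirichlet(3, 12, 16/5)
obs 3: x=0 → posterior Dirichlet(4, 12, 16/5)

55/81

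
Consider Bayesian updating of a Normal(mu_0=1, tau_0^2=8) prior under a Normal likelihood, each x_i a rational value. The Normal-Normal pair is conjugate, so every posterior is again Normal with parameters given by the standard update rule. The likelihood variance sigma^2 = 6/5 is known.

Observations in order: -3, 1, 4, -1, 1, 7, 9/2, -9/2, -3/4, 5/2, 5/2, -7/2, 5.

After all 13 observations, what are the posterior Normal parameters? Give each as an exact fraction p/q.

mu_0=298/263, tau_0^2=24/263

obs 1: x=-3 → posterior Normal(-57/23, 24/23)
obs 2: x=1 → posterior Normal(-37/43, 24/43)
obs 3: x=4 → posterior Normal(43/63, 8/21)
obs 4: x=-1 → posterior Normal(23/83, 24/83)
obs 5: x=1 → posterior Normal(43/103, 24/103)
obs 6: x=7 → posterior Normal(61/41, 8/41)
obs 7: x=9/2 → posterior Normal(21/11, 24/143)
obs 8: x=-9/2 → posterior Normal(183/163, 24/163)
obs 9: x=-3/4 → posterior Normal(56/61, 8/61)
obs 10: x=5/2 → posterior Normal(218/203, 24/203)
obs 11: x=5/2 → posterior Normal(268/223, 24/223)
obs 12: x=-7/2 → posterior Normal(22/27, 8/81)
obs 13: x=5 → posterior Normal(298/263, 24/263)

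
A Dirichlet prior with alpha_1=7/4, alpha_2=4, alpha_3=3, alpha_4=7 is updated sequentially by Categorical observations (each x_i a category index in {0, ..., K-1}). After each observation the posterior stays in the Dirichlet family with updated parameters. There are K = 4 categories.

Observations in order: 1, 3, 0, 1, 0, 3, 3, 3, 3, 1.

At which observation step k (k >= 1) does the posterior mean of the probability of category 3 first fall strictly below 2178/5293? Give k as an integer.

obs 1: x=1 → posterior Dirichlet(7/4, 5, 3, 7)
obs 2: x=3 → posterior Dirichlet(7/4, 5, 3, 8)
obs 3: x=0 → posterior Dirichlet(11/4, 5, 3, 8)
obs 4: x=1 → posterior Dirichlet(11/4, 6, 3, 8)
obs 5: x=0 → posterior Dirichlet(15/4, 6, 3, 8)
obs 6: x=3 → posterior Dirichlet(15/4, 6, 3, 9)
obs 7: x=3 → posterior Dirichlet(15/4, 6, 3, 10)
obs 8: x=3 → posterior Dirichlet(15/4, 6, 3, 11)
obs 9: x=3 → posterior Dirichlet(15/4, 6, 3, 12)
obs 10: x=1 → posterior Dirichlet(15/4, 7, 3, 12)

k = 4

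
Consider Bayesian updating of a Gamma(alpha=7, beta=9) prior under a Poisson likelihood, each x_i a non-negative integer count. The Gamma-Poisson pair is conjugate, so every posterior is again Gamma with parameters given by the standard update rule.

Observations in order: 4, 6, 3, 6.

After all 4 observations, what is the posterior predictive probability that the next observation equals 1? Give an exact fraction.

obs 1: x=4 → posterior Gamma(11, 10)
obs 2: x=6 → posterior Gamma(17, 11)
obs 3: x=3 → posterior Gamma(20, 12)
obs 4: x=6 → posterior Gamma(26, 13)

1192533292512492016559195008117/4409881988973140565222492209152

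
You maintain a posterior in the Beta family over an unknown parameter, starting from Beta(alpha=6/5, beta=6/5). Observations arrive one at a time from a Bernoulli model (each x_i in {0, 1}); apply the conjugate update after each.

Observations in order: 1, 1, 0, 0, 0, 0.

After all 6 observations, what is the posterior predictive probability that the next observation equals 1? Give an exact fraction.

obs 1: x=1 → posterior Beta(11/5, 6/5)
obs 2: x=1 → posterior Beta(16/5, 6/5)
obs 3: x=0 → posterior Beta(16/5, 11/5)
obs 4: x=0 → posterior Beta(16/5, 16/5)
obs 5: x=0 → posterior Beta(16/5, 21/5)
obs 6: x=0 → posterior Beta(16/5, 26/5)

8/21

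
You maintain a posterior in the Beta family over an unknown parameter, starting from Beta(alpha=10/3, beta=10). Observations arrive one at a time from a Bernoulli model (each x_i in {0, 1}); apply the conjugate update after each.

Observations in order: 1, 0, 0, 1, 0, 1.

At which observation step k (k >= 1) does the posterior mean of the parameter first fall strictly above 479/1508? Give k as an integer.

obs 1: x=1 → posterior Beta(13/3, 10)
obs 2: x=0 → posterior Beta(13/3, 11)
obs 3: x=0 → posterior Beta(13/3, 12)
obs 4: x=1 → posterior Beta(16/3, 12)
obs 5: x=0 → posterior Beta(16/3, 13)
obs 6: x=1 → posterior Beta(19/3, 13)

k = 6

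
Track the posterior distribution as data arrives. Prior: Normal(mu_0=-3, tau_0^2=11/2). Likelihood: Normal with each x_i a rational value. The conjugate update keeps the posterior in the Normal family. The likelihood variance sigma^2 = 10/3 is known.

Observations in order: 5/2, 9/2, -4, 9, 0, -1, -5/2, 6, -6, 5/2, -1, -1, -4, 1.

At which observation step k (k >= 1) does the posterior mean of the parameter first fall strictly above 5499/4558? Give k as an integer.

k = 2

obs 1: x=5/2 → posterior Normal(45/106, 110/53)
obs 2: x=9/2 → posterior Normal(171/86, 55/43)
obs 3: x=-4 → posterior Normal(39/119, 110/119)
obs 4: x=9 → posterior Normal(42/19, 55/76)
obs 5: x=0 → posterior Normal(336/185, 22/37)
obs 6: x=-1 → posterior Normal(303/218, 55/109)
obs 7: x=-5/2 → posterior Normal(441/502, 110/251)
obs 8: x=6 → posterior Normal(837/568, 55/142)
obs 9: x=-6 → posterior Normal(441/634, 110/317)
obs 10: x=5/2 → posterior Normal(303/350, 11/35)
obs 11: x=-1 → posterior Normal(270/383, 110/383)
obs 12: x=-1 → posterior Normal(237/416, 55/208)
obs 13: x=-4 → posterior Normal(105/449, 110/449)
obs 14: x=1 → posterior Normal(69/241, 55/241)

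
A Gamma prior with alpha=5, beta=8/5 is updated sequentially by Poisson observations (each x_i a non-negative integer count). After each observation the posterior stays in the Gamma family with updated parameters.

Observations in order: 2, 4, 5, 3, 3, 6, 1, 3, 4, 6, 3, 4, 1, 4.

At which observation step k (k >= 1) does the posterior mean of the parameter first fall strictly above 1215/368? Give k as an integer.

obs 1: x=2 → posterior Gamma(7, 13/5)
obs 2: x=4 → posterior Gamma(11, 18/5)
obs 3: x=5 → posterior Gamma(16, 23/5)
obs 4: x=3 → posterior Gamma(19, 28/5)
obs 5: x=3 → posterior Gamma(22, 33/5)
obs 6: x=6 → posterior Gamma(28, 38/5)
obs 7: x=1 → posterior Gamma(29, 43/5)
obs 8: x=3 → posterior Gamma(32, 48/5)
obs 9: x=4 → posterior Gamma(36, 53/5)
obs 10: x=6 → posterior Gamma(42, 58/5)
obs 11: x=3 → posterior Gamma(45, 63/5)
obs 12: x=4 → posterior Gamma(49, 68/5)
obs 13: x=1 → posterior Gamma(50, 73/5)
obs 14: x=4 → posterior Gamma(54, 78/5)

k = 3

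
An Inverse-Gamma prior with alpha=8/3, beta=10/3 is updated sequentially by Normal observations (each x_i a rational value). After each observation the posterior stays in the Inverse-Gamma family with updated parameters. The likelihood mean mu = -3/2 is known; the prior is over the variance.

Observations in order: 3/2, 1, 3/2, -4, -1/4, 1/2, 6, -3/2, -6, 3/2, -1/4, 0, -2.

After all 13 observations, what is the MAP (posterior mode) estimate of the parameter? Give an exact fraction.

3175/488

obs 1: x=3/2 → posterior Inverse-Gamma(19/6, 47/6)
obs 2: x=1 → posterior Inverse-Gamma(11/3, 263/24)
obs 3: x=3/2 → posterior Inverse-Gamma(25/6, 371/24)
obs 4: x=-4 → posterior Inverse-Gamma(14/3, 223/12)
obs 5: x=-1/4 → posterior Inverse-Gamma(31/6, 1859/96)
obs 6: x=1/2 → posterior Inverse-Gamma(17/3, 2051/96)
obs 7: x=6 → posterior Inverse-Gamma(37/6, 4751/96)
obs 8: x=-3/2 → posterior Inverse-Gamma(20/3, 4751/96)
obs 9: x=-6 → posterior Inverse-Gamma(43/6, 5723/96)
obs 10: x=3/2 → posterior Inverse-Gamma(23/3, 6155/96)
obs 11: x=-1/4 → posterior Inverse-Gamma(49/6, 3115/48)
obs 12: x=0 → posterior Inverse-Gamma(26/3, 3169/48)
obs 13: x=-2 → posterior Inverse-Gamma(55/6, 3175/48)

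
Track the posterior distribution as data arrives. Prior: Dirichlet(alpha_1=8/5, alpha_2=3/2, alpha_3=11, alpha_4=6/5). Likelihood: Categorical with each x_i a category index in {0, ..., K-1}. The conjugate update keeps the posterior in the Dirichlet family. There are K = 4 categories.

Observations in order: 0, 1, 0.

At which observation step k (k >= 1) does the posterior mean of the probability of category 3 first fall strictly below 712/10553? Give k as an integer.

obs 1: x=0 → posterior Dirichlet(13/5, 3/2, 11, 6/5)
obs 2: x=1 → posterior Dirichlet(13/5, 5/2, 11, 6/5)
obs 3: x=0 → posterior Dirichlet(18/5, 5/2, 11, 6/5)

k = 3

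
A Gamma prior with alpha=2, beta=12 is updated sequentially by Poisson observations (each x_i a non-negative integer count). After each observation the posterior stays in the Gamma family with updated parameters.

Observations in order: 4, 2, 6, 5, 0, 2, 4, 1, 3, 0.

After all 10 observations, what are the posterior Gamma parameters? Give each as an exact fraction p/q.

alpha=29, beta=22

obs 1: x=4 → posterior Gamma(6, 13)
obs 2: x=2 → posterior Gamma(8, 14)
obs 3: x=6 → posterior Gamma(14, 15)
obs 4: x=5 → posterior Gamma(19, 16)
obs 5: x=0 → posterior Gamma(19, 17)
obs 6: x=2 → posterior Gamma(21, 18)
obs 7: x=4 → posterior Gamma(25, 19)
obs 8: x=1 → posterior Gamma(26, 20)
obs 9: x=3 → posterior Gamma(29, 21)
obs 10: x=0 → posterior Gamma(29, 22)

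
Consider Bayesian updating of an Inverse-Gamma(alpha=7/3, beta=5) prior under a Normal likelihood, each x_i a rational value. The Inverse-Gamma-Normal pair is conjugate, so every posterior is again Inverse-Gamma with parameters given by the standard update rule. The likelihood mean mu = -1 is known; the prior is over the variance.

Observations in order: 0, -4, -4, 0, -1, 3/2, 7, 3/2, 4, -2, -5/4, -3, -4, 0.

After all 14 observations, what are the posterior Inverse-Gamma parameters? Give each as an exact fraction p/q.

alpha=28/3, beta=2345/32

obs 1: x=0 → posterior Inverse-Gamma(17/6, 11/2)
obs 2: x=-4 → posterior Inverse-Gamma(10/3, 10)
obs 3: x=-4 → posterior Inverse-Gamma(23/6, 29/2)
obs 4: x=0 → posterior Inverse-Gamma(13/3, 15)
obs 5: x=-1 → posterior Inverse-Gamma(29/6, 15)
obs 6: x=3/2 → posterior Inverse-Gamma(16/3, 145/8)
obs 7: x=7 → posterior Inverse-Gamma(35/6, 401/8)
obs 8: x=3/2 → posterior Inverse-Gamma(19/3, 213/4)
obs 9: x=4 → posterior Inverse-Gamma(41/6, 263/4)
obs 10: x=-2 → posterior Inverse-Gamma(22/3, 265/4)
obs 11: x=-5/4 → posterior Inverse-Gamma(47/6, 2121/32)
obs 12: x=-3 → posterior Inverse-Gamma(25/3, 2185/32)
obs 13: x=-4 → posterior Inverse-Gamma(53/6, 2329/32)
obs 14: x=0 → posterior Inverse-Gamma(28/3, 2345/32)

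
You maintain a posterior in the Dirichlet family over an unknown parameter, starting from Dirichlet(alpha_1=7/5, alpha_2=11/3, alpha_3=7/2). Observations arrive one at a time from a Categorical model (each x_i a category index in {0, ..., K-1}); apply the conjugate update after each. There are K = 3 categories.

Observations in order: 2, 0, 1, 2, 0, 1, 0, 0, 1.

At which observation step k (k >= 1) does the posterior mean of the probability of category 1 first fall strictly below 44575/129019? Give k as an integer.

obs 1: x=2 → posterior Dirichlet(7/5, 11/3, 9/2)
obs 2: x=0 → posterior Dirichlet(12/5, 11/3, 9/2)
obs 3: x=1 → posterior Dirichlet(12/5, 14/3, 9/2)
obs 4: x=2 → posterior Dirichlet(12/5, 14/3, 11/2)
obs 5: x=0 → posterior Dirichlet(17/5, 14/3, 11/2)
obs 6: x=1 → posterior Dirichlet(17/5, 17/3, 11/2)
obs 7: x=0 → posterior Dirichlet(22/5, 17/3, 11/2)
obs 8: x=0 → posterior Dirichlet(27/5, 17/3, 11/2)
obs 9: x=1 → posterior Dirichlet(27/5, 20/3, 11/2)

k = 5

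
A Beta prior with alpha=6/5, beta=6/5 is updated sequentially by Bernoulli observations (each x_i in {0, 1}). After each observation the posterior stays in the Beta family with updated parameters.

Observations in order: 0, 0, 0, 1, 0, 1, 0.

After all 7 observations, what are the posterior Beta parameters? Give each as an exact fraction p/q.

alpha=16/5, beta=31/5

obs 1: x=0 → posterior Beta(6/5, 11/5)
obs 2: x=0 → posterior Beta(6/5, 16/5)
obs 3: x=0 → posterior Beta(6/5, 21/5)
obs 4: x=1 → posterior Beta(11/5, 21/5)
obs 5: x=0 → posterior Beta(11/5, 26/5)
obs 6: x=1 → posterior Beta(16/5, 26/5)
obs 7: x=0 → posterior Beta(16/5, 31/5)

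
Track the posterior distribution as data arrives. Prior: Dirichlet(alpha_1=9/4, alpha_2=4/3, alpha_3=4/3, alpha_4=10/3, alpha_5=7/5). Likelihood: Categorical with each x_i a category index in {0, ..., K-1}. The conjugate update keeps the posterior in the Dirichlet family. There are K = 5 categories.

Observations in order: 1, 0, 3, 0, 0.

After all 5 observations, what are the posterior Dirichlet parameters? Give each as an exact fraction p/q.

obs 1: x=1 → posterior Dirichlet(9/4, 7/3, 4/3, 10/3, 7/5)
obs 2: x=0 → posterior Dirichlet(13/4, 7/3, 4/3, 10/3, 7/5)
obs 3: x=3 → posterior Dirichlet(13/4, 7/3, 4/3, 13/3, 7/5)
obs 4: x=0 → posterior Dirichlet(17/4, 7/3, 4/3, 13/3, 7/5)
obs 5: x=0 → posterior Dirichlet(21/4, 7/3, 4/3, 13/3, 7/5)

alpha_1=21/4, alpha_2=7/3, alpha_3=4/3, alpha_4=13/3, alpha_5=7/5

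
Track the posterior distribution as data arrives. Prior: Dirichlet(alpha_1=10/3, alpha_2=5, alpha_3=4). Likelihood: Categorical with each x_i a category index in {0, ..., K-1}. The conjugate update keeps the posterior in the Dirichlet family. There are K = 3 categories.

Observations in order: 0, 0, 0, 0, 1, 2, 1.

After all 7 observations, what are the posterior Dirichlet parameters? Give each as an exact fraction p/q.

alpha_1=22/3, alpha_2=7, alpha_3=5

obs 1: x=0 → posterior Dirichlet(13/3, 5, 4)
obs 2: x=0 → posterior Dirichlet(16/3, 5, 4)
obs 3: x=0 → posterior Dirichlet(19/3, 5, 4)
obs 4: x=0 → posterior Dirichlet(22/3, 5, 4)
obs 5: x=1 → posterior Dirichlet(22/3, 6, 4)
obs 6: x=2 → posterior Dirichlet(22/3, 6, 5)
obs 7: x=1 → posterior Dirichlet(22/3, 7, 5)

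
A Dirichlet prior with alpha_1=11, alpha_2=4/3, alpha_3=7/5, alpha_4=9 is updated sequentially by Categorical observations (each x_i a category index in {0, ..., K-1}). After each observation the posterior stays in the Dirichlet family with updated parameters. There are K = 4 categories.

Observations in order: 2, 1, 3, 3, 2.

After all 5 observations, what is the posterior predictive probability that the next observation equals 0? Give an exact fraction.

obs 1: x=2 → posterior Dirichlet(11, 4/3, 12/5, 9)
obs 2: x=1 → posterior Dirichlet(11, 7/3, 12/5, 9)
obs 3: x=3 → posterior Dirichlet(11, 7/3, 12/5, 10)
obs 4: x=3 → posterior Dirichlet(11, 7/3, 12/5, 11)
obs 5: x=2 → posterior Dirichlet(11, 7/3, 17/5, 11)

165/416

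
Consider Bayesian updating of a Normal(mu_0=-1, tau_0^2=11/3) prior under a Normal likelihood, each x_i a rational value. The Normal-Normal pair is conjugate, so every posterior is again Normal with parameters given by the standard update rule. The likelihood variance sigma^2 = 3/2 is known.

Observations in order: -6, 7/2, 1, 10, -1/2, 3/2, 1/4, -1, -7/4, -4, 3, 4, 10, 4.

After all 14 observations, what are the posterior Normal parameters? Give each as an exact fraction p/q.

obs 1: x=-6 → posterior Normal(-141/31, 33/31)
obs 2: x=7/2 → posterior Normal(-64/53, 33/53)
obs 3: x=1 → posterior Normal(-14/25, 11/25)
obs 4: x=10 → posterior Normal(178/97, 33/97)
obs 5: x=-1/2 → posterior Normal(167/119, 33/119)
obs 6: x=3/2 → posterior Normal(200/141, 11/47)
obs 7: x=1/4 → posterior Normal(411/326, 33/163)
obs 8: x=-1 → posterior Normal(367/370, 33/185)
obs 9: x=-7/4 → posterior Normal(145/207, 11/69)
obs 10: x=-4 → posterior Normal(57/229, 33/229)
obs 11: x=3 → posterior Normal(123/251, 33/251)
obs 12: x=4 → posterior Normal(211/273, 11/91)
obs 13: x=10 → posterior Normal(431/295, 33/295)
obs 14: x=4 → posterior Normal(519/317, 33/317)

mu_0=519/317, tau_0^2=33/317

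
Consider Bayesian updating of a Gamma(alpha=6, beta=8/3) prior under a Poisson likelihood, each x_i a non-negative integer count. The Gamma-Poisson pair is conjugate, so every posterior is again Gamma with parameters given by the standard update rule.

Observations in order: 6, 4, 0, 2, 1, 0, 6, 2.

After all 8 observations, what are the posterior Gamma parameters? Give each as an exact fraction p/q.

alpha=27, beta=32/3

obs 1: x=6 → posterior Gamma(12, 11/3)
obs 2: x=4 → posterior Gamma(16, 14/3)
obs 3: x=0 → posterior Gamma(16, 17/3)
obs 4: x=2 → posterior Gamma(18, 20/3)
obs 5: x=1 → posterior Gamma(19, 23/3)
obs 6: x=0 → posterior Gamma(19, 26/3)
obs 7: x=6 → posterior Gamma(25, 29/3)
obs 8: x=2 → posterior Gamma(27, 32/3)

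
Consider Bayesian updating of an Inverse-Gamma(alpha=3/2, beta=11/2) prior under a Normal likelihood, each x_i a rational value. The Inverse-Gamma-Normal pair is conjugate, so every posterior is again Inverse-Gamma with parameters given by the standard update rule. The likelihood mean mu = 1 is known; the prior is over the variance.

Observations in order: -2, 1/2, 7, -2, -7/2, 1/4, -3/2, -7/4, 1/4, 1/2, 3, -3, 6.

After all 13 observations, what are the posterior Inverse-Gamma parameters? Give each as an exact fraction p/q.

alpha=8, beta=2331/32

obs 1: x=-2 → posterior Inverse-Gamma(2, 10)
obs 2: x=1/2 → posterior Inverse-Gamma(5/2, 81/8)
obs 3: x=7 → posterior Inverse-Gamma(3, 225/8)
obs 4: x=-2 → posterior Inverse-Gamma(7/2, 261/8)
obs 5: x=-7/2 → posterior Inverse-Gamma(4, 171/4)
obs 6: x=1/4 → posterior Inverse-Gamma(9/2, 1377/32)
obs 7: x=-3/2 → posterior Inverse-Gamma(5, 1477/32)
obs 8: x=-7/4 → posterior Inverse-Gamma(11/2, 799/16)
obs 9: x=1/4 → posterior Inverse-Gamma(6, 1607/32)
obs 10: x=1/2 → posterior Inverse-Gamma(13/2, 1611/32)
obs 11: x=3 → posterior Inverse-Gamma(7, 1675/32)
obs 12: x=-3 → posterior Inverse-Gamma(15/2, 1931/32)
obs 13: x=6 → posterior Inverse-Gamma(8, 2331/32)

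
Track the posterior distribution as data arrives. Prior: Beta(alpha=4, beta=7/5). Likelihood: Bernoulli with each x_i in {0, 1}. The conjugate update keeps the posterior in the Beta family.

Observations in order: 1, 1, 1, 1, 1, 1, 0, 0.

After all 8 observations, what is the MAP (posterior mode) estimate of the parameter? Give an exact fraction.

obs 1: x=1 → posterior Beta(5, 7/5)
obs 2: x=1 → posterior Beta(6, 7/5)
obs 3: x=1 → posterior Beta(7, 7/5)
obs 4: x=1 → posterior Beta(8, 7/5)
obs 5: x=1 → posterior Beta(9, 7/5)
obs 6: x=1 → posterior Beta(10, 7/5)
obs 7: x=0 → posterior Beta(10, 12/5)
obs 8: x=0 → posterior Beta(10, 17/5)

15/19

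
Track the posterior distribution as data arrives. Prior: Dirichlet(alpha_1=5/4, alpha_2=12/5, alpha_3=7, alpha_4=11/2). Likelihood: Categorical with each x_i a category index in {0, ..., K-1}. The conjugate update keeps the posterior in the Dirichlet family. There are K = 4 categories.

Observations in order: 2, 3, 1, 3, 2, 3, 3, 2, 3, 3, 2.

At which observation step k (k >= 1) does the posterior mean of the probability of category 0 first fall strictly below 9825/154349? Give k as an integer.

k = 4

obs 1: x=2 → posterior Dirichlet(5/4, 12/5, 8, 11/2)
obs 2: x=3 → posterior Dirichlet(5/4, 12/5, 8, 13/2)
obs 3: x=1 → posterior Dirichlet(5/4, 17/5, 8, 13/2)
obs 4: x=3 → posterior Dirichlet(5/4, 17/5, 8, 15/2)
obs 5: x=2 → posterior Dirichlet(5/4, 17/5, 9, 15/2)
obs 6: x=3 → posterior Dirichlet(5/4, 17/5, 9, 17/2)
obs 7: x=3 → posterior Dirichlet(5/4, 17/5, 9, 19/2)
obs 8: x=2 → posterior Dirichlet(5/4, 17/5, 10, 19/2)
obs 9: x=3 → posterior Dirichlet(5/4, 17/5, 10, 21/2)
obs 10: x=3 → posterior Dirichlet(5/4, 17/5, 10, 23/2)
obs 11: x=2 → posterior Dirichlet(5/4, 17/5, 11, 23/2)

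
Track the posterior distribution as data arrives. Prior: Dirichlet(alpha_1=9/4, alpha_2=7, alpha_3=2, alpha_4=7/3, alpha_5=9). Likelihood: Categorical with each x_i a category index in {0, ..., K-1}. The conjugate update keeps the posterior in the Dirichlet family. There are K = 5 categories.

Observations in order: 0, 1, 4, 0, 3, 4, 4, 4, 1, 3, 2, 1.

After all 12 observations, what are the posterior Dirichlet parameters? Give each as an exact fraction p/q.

alpha_1=17/4, alpha_2=10, alpha_3=3, alpha_4=13/3, alpha_5=13

obs 1: x=0 → posterior Dirichlet(13/4, 7, 2, 7/3, 9)
obs 2: x=1 → posterior Dirichlet(13/4, 8, 2, 7/3, 9)
obs 3: x=4 → posterior Dirichlet(13/4, 8, 2, 7/3, 10)
obs 4: x=0 → posterior Dirichlet(17/4, 8, 2, 7/3, 10)
obs 5: x=3 → posterior Dirichlet(17/4, 8, 2, 10/3, 10)
obs 6: x=4 → posterior Dirichlet(17/4, 8, 2, 10/3, 11)
obs 7: x=4 → posterior Dirichlet(17/4, 8, 2, 10/3, 12)
obs 8: x=4 → posterior Dirichlet(17/4, 8, 2, 10/3, 13)
obs 9: x=1 → posterior Dirichlet(17/4, 9, 2, 10/3, 13)
obs 10: x=3 → posterior Dirichlet(17/4, 9, 2, 13/3, 13)
obs 11: x=2 → posterior Dirichlet(17/4, 9, 3, 13/3, 13)
obs 12: x=1 → posterior Dirichlet(17/4, 10, 3, 13/3, 13)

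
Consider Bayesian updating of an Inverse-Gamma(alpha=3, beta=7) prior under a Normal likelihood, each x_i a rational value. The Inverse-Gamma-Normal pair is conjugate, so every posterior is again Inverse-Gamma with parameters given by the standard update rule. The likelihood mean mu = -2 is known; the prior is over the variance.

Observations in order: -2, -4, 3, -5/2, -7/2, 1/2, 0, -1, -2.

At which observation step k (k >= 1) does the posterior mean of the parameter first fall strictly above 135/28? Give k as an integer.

k = 3

obs 1: x=-2 → posterior Inverse-Gamma(7/2, 7)
obs 2: x=-4 → posterior Inverse-Gamma(4, 9)
obs 3: x=3 → posterior Inverse-Gamma(9/2, 43/2)
obs 4: x=-5/2 → posterior Inverse-Gamma(5, 173/8)
obs 5: x=-7/2 → posterior Inverse-Gamma(11/2, 91/4)
obs 6: x=1/2 → posterior Inverse-Gamma(6, 207/8)
obs 7: x=0 → posterior Inverse-Gamma(13/2, 223/8)
obs 8: x=-1 → posterior Inverse-Gamma(7, 227/8)
obs 9: x=-2 → posterior Inverse-Gamma(15/2, 227/8)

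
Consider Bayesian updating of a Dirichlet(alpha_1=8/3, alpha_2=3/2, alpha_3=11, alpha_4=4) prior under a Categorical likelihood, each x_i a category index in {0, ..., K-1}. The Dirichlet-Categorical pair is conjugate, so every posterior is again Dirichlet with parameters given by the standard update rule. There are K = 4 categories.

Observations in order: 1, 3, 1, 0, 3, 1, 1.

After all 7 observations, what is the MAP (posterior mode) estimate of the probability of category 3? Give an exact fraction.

obs 1: x=1 → posterior Dirichlet(8/3, 5/2, 11, 4)
obs 2: x=3 → posterior Dirichlet(8/3, 5/2, 11, 5)
obs 3: x=1 → posterior Dirichlet(8/3, 7/2, 11, 5)
obs 4: x=0 → posterior Dirichlet(11/3, 7/2, 11, 5)
obs 5: x=3 → posterior Dirichlet(11/3, 7/2, 11, 6)
obs 6: x=1 → posterior Dirichlet(11/3, 9/2, 11, 6)
obs 7: x=1 → posterior Dirichlet(11/3, 11/2, 11, 6)

30/133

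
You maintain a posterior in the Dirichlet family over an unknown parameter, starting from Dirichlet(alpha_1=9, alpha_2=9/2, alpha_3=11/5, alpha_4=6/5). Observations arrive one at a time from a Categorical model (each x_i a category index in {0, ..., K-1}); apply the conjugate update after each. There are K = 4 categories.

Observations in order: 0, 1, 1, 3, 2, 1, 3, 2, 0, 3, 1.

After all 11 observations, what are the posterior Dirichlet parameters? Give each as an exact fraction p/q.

obs 1: x=0 → posterior Dirichlet(10, 9/2, 11/5, 6/5)
obs 2: x=1 → posterior Dirichlet(10, 11/2, 11/5, 6/5)
obs 3: x=1 → posterior Dirichlet(10, 13/2, 11/5, 6/5)
obs 4: x=3 → posterior Dirichlet(10, 13/2, 11/5, 11/5)
obs 5: x=2 → posterior Dirichlet(10, 13/2, 16/5, 11/5)
obs 6: x=1 → posterior Dirichlet(10, 15/2, 16/5, 11/5)
obs 7: x=3 → posterior Dirichlet(10, 15/2, 16/5, 16/5)
obs 8: x=2 → posterior Dirichlet(10, 15/2, 21/5, 16/5)
obs 9: x=0 → posterior Dirichlet(11, 15/2, 21/5, 16/5)
obs 10: x=3 → posterior Dirichlet(11, 15/2, 21/5, 21/5)
obs 11: x=1 → posterior Dirichlet(11, 17/2, 21/5, 21/5)

alpha_1=11, alpha_2=17/2, alpha_3=21/5, alpha_4=21/5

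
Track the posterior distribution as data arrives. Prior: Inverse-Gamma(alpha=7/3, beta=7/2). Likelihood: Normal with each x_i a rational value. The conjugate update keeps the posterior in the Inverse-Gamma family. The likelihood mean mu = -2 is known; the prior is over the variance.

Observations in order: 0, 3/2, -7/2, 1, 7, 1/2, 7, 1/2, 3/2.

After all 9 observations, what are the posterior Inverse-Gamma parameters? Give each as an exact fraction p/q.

obs 1: x=0 → posterior Inverse-Gamma(17/6, 11/2)
obs 2: x=3/2 → posterior Inverse-Gamma(10/3, 93/8)
obs 3: x=-7/2 → posterior Inverse-Gamma(23/6, 51/4)
obs 4: x=1 → posterior Inverse-Gamma(13/3, 69/4)
obs 5: x=7 → posterior Inverse-Gamma(29/6, 231/4)
obs 6: x=1/2 → posterior Inverse-Gamma(16/3, 487/8)
obs 7: x=7 → posterior Inverse-Gamma(35/6, 811/8)
obs 8: x=1/2 → posterior Inverse-Gamma(19/3, 209/2)
obs 9: x=3/2 → posterior Inverse-Gamma(41/6, 885/8)

alpha=41/6, beta=885/8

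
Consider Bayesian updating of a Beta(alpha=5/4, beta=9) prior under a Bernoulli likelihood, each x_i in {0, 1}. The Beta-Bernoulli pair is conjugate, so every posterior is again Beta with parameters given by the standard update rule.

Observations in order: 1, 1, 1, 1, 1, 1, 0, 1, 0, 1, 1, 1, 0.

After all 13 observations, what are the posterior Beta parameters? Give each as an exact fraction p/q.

alpha=45/4, beta=12

obs 1: x=1 → posterior Beta(9/4, 9)
obs 2: x=1 → posterior Beta(13/4, 9)
obs 3: x=1 → posterior Beta(17/4, 9)
obs 4: x=1 → posterior Beta(21/4, 9)
obs 5: x=1 → posterior Beta(25/4, 9)
obs 6: x=1 → posterior Beta(29/4, 9)
obs 7: x=0 → posterior Beta(29/4, 10)
obs 8: x=1 → posterior Beta(33/4, 10)
obs 9: x=0 → posterior Beta(33/4, 11)
obs 10: x=1 → posterior Beta(37/4, 11)
obs 11: x=1 → posterior Beta(41/4, 11)
obs 12: x=1 → posterior Beta(45/4, 11)
obs 13: x=0 → posterior Beta(45/4, 12)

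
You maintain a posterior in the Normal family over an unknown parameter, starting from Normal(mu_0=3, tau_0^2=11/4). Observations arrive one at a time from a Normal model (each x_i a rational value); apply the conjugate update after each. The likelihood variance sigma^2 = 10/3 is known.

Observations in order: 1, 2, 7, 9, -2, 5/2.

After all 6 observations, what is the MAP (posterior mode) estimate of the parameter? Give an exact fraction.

obs 1: x=1 → posterior Normal(153/73, 110/73)
obs 2: x=2 → posterior Normal(219/106, 55/53)
obs 3: x=7 → posterior Normal(450/139, 110/139)
obs 4: x=9 → posterior Normal(747/172, 55/86)
obs 5: x=-2 → posterior Normal(681/205, 22/41)
obs 6: x=5/2 → posterior Normal(1527/476, 55/119)

1527/476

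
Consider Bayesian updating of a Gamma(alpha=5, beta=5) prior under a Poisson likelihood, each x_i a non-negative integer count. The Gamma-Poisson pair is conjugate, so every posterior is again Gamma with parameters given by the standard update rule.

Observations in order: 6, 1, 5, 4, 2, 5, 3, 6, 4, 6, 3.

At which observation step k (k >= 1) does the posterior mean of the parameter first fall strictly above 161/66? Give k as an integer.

obs 1: x=6 → posterior Gamma(11, 6)
obs 2: x=1 → posterior Gamma(12, 7)
obs 3: x=5 → posterior Gamma(17, 8)
obs 4: x=4 → posterior Gamma(21, 9)
obs 5: x=2 → posterior Gamma(23, 10)
obs 6: x=5 → posterior Gamma(28, 11)
obs 7: x=3 → posterior Gamma(31, 12)
obs 8: x=6 → posterior Gamma(37, 13)
obs 9: x=4 → posterior Gamma(41, 14)
obs 10: x=6 → posterior Gamma(47, 15)
obs 11: x=3 → posterior Gamma(50, 16)

k = 6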